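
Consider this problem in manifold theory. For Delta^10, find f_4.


Delta^10 has 10+1 vertices. A 4-face is a choice of 4+1 vertices.
f_4 = C(10+1, 4+1) = C(11,5) = 462

462


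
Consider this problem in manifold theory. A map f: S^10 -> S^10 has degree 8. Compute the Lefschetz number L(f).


On S^10: L(f) = tr(f_0*) + (-1)^10 tr(f_10*) = 1 + (-1)^10 * deg(f).
L(f) = 1 + (-1)^10 * 8 = 1 + 8 = 9

9


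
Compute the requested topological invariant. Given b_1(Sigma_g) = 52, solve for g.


For a closed orientable surface: b_1 = 2g.
52 = 2g
g = 52 / 2 = 26

26


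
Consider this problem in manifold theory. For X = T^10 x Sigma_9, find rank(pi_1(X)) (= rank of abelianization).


pi_1(A x B) = pi_1(A) x pi_1(B); rank of abelianization = b_1.
b_1(T^10) = 10, b_1(Sigma_9) = 2*9 = 18.
b_1(product) = 10 + 18 = 28

28


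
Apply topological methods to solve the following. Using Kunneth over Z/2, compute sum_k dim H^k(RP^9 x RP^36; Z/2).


dim H^*(RP^n; Z/2) = n+1 (one Z/2 in each degree 0..n).
Total Betti number is multiplicative.
Total = (9+1) * (36+1) = 10 * 37 = 370

370


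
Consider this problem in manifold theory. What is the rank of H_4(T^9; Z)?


By the Kunneth formula, b_k(T^n) = C(n,k).
b_4(T^9) = C(9,4).
C(9,4) = 9!/(4!*5!) = 126

126


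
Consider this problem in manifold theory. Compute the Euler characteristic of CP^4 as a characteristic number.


For any closed oriented manifold, <e(TM),[M]> = chi(M).
chi(CP^4) = 4+1 = 5

5


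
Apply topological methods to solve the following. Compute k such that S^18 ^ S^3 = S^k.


S^m ^ S^n = S^{m+n}.
k = 18 + 3 = 21

21


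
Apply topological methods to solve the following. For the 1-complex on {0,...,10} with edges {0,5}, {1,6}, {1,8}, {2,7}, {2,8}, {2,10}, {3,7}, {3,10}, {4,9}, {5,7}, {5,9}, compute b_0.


Run DFS/union-find over 11 vertices.
V = 11, E = 11.
Number of components = 1

1


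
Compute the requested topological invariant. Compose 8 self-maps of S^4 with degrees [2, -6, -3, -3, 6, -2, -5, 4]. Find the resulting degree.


Degree is multiplicative: deg(composition) = product of degrees.
= (2) * (-6) * (-3) * (-3) * (6) * (-2) * (-5) * (4) = -25920

-25920


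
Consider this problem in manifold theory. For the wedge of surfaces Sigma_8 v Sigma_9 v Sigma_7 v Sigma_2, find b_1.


For a wedge X v Y: reduced H_k(X v Y) = H_k(X) + H_k(Y).
Each Sigma_g contributes b_1 = 2g.
b_1 = 16 + 18 + 14 + 4 = 52

52


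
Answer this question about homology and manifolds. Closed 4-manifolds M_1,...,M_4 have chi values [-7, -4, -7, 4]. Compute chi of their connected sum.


For n-manifolds: chi(A#B) = chi(A) + chi(B) - chi(S^4).
chi(S^4) = 1 + (-1)^4 = 2.
chi(#) = (sum chi_i) - (4-1)*chi(S^4) = -14 - 3*2 = -20

-20


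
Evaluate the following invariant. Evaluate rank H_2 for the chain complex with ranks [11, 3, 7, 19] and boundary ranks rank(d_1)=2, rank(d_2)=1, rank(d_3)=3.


rank H_k = rank(ker d_k) - rank(im d_{k+1}).
rank(ker d_2) = rank(C_2) - rank(d_2) = 7 - 1 = 6.
rank(im d_{2+1}) = 3.
rank H_2 = 6 - 3 = 3

3


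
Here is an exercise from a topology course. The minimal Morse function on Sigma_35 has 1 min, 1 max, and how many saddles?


A perfect Morse function has m_k = b_k.
For Sigma_35: b_0=1, b_1=2g=70, b_2=1.
Saddles m_1 = 2g = 70

70


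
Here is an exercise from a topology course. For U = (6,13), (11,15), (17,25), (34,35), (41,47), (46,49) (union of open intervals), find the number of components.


Sort and merge overlapping open intervals.
Merged: (6,15), (17,25), (34,35), (41,49).
Number of components = 4

4


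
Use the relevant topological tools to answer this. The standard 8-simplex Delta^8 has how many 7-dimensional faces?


Delta^8 has 8+1 vertices. A 7-face is a choice of 7+1 vertices.
f_7 = C(8+1, 7+1) = C(9,8) = 9

9


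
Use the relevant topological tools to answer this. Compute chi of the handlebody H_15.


A genus-g handlebody deformation retracts to a wedge of g circles.
chi(vee_g S^1) = 1 - g.
chi(H_15) = 1 - 15 = -14

-14


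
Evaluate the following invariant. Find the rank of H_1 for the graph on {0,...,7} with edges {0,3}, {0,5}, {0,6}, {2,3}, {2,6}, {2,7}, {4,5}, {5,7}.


b_1 = E - V + (number of components).
E = 8, V = 8, components = 2.
b_1 = 8 - 8 + 2 = 2

2


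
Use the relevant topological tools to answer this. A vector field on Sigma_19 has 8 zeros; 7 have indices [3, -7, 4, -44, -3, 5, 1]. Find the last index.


Poincare-Hopf: sum of indices = chi(M).
chi(Sigma_19) = 2 - 2*19 = -36.
Sum of known indices = -41.
x = chi - (sum known) = -36 - (-41) = 5

5


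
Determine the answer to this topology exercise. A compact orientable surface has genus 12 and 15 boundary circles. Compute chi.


For a compact orientable surface with genus g and b boundary components: chi = 2 - 2g - b.
chi = 2 - 2*12 - 15 = 2 - 24 - 15 = -37

-37


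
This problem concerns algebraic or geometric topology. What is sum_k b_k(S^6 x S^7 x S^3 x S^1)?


Total Betti number is multiplicative under products.
Each S^d (d>=1) has total Betti number 2.
There are 4 sphere factors.
Total = 2^4 = 16

16


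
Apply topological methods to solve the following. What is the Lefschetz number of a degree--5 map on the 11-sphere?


On S^11: L(f) = tr(f_0*) + (-1)^11 tr(f_11*) = 1 + (-1)^11 * deg(f).
L(f) = 1 + (-1)^11 * -5 = 1 + 5 = 6

6


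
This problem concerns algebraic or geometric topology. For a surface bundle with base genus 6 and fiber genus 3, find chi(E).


For a fiber bundle F -> E -> B (with CW structure): chi(E) = chi(B) * chi(F).
chi(Sigma_6) = -10, chi(Sigma_3) = -4.
chi(E) = (-10) * (-4) = 40

40


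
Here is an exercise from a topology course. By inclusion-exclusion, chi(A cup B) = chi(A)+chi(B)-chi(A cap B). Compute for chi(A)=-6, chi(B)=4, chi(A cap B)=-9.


chi(A cup B) = chi(A) + chi(B) - chi(A cap B)
= -6 + (4) - (-9)
= 7

7


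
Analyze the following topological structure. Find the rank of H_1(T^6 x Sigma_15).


pi_1(A x B) = pi_1(A) x pi_1(B); rank of abelianization = b_1.
b_1(T^6) = 6, b_1(Sigma_15) = 2*15 = 30.
b_1(product) = 6 + 30 = 36

36


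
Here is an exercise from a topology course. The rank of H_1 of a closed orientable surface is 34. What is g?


For a closed orientable surface: b_1 = 2g.
34 = 2g
g = 34 / 2 = 17

17


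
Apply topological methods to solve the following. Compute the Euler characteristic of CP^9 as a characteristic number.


For any closed oriented manifold, <e(TM),[M]> = chi(M).
chi(CP^9) = 9+1 = 10

10


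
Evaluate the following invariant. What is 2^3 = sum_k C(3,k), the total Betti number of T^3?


b_k(T^3) = C(3,k), so the sum over k is sum_k C(3,k) = 2^3.
Total = 2^3 = 8

8


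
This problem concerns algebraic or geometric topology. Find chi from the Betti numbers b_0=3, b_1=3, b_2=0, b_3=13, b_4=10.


chi = sum_k (-1)^k b_k.
= (3) + (-3) + (0) + (-13) + (10)
= -3

-3


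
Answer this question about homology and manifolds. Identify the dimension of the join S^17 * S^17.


Join of spheres: S^m * S^n = S^{m+n+1}.
dim = 17 + 17 + 1 = 35

35


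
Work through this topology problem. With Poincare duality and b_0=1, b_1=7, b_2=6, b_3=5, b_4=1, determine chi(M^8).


By Poincare duality b_k = b_{8-k}, so full Betti numbers: b_0=1, b_1=7, b_2=6, b_3=5, b_4=1, b_5=5, b_6=6, b_7=7, b_8=1.
chi = sum (-1)^k b_k = -9

-9


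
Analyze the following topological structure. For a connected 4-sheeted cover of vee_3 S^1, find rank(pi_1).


Nielsen-Schreier: an index-n subgroup of F_r is free of rank 1 + n(r-1).
Equivalently: chi(cover) = n*chi(base); chi(vee_r S^1) = 1 - 3 = -2.
chi(E) = 4*(-2) = -8; rank = 1 - chi(E) = 1 - (-8) = 9.
rank = 1 + 4*(3-1) = 1 + 8 = 9

9


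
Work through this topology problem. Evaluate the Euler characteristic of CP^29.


CP^29 has one cell in each even dimension 0, 2, ..., 2*29 (29+1 cells total).
All cells are even-dimensional, so chi = number of cells.
chi = 29 + 1 = 30

30


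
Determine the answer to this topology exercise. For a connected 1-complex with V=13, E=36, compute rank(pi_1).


For a connected graph: rank(pi_1) = b_1 = E - V + 1 = 1 - chi.
chi = V - E = 13 - 36 = -23.
rank = 1 - (-23) = 36 - 13 + 1 = 24

24


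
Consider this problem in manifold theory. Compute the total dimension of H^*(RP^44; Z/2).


H^k(RP^44; Z/2) = Z/2 for each 0 <= k <= 44.
Total dimension = 44 + 1 = 45

45


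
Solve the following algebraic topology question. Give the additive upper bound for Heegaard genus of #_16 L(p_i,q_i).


Heegaard genus satisfies g(A#B) <= g(A) + g(B).
Each lens space has g = 1.
Upper bound: 16 * 1 = 16

16


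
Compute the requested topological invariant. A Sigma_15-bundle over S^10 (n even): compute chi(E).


chi(S^10) = 2 (n even), chi(Sigma_15) = 2 - 2*15 = -28.
chi(E) = 2 * (-28) = -56

-56


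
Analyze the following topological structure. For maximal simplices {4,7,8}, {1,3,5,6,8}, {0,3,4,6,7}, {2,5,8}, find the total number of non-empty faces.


Each maximal simplex on m vertices has 2^m - 1 nonempty faces.
Take the union (dedupe shared faces).
Total distinct faces = 66

66


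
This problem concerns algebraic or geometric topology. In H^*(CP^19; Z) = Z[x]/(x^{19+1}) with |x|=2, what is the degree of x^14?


|x| = 2 in H^*(CP^n).
|x^14| = 14 * |x| = 14 * 2 = 28

28


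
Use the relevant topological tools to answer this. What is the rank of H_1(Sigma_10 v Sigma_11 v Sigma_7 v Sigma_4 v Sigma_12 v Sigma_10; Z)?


For a wedge X v Y: reduced H_k(X v Y) = H_k(X) + H_k(Y).
Each Sigma_g contributes b_1 = 2g.
b_1 = 20 + 22 + 14 + 8 + 24 + 20 = 108

108


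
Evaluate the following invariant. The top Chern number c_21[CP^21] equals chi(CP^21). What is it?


For any closed oriented manifold, <e(TM),[M]> = chi(M).
chi(CP^21) = 21+1 = 22

22


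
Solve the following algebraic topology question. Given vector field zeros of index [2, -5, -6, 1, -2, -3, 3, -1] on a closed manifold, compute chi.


Poincare-Hopf: chi(M) = sum of indices of zeros.
chi = (2) + (-5) + (-6) + (1) + (-2) + (-3) + (3) + (-1) = -11

-11


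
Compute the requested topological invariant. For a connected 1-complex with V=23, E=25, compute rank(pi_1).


For a connected graph: rank(pi_1) = b_1 = E - V + 1 = 1 - chi.
chi = V - E = 23 - 25 = -2.
rank = 1 - (-2) = 25 - 23 + 1 = 3

3


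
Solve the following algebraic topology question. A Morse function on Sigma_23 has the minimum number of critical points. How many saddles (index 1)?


A perfect Morse function has m_k = b_k.
For Sigma_23: b_0=1, b_1=2g=46, b_2=1.
Saddles m_1 = 2g = 46

46


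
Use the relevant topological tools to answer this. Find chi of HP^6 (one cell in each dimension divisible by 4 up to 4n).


HP^6 has one cell in each dimension 0, 4, ..., 4*6 (6+1 cells, all even-dim).
chi = 6 + 1 = 7

7


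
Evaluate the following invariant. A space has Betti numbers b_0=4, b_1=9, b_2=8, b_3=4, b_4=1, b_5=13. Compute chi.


chi = sum_k (-1)^k b_k.
= (4) + (-9) + (8) + (-4) + (1) + (-13)
= -13

-13


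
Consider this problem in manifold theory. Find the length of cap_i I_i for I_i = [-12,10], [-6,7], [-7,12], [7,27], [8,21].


Intersection = [max(a_i), min(b_i)] = [8, 7].
Since 8 > 7, the intersection is empty.
Length = 0

0


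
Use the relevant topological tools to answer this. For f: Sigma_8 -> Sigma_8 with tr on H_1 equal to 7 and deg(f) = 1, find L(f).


L(f) = tr(f_0*) - tr(f_1*) + tr(f_2*).
= 1 - (7) + (1)
= -5

-5


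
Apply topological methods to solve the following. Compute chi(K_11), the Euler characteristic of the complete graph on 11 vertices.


K_11: V = 11, E = C(11,2) = 55.
chi = V - E = 11 - 55 = -44

-44


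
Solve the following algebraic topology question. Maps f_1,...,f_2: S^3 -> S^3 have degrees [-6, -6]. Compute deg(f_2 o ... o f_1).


Degree is multiplicative: deg(composition) = product of degrees.
= (-6) * (-6) = 36

36


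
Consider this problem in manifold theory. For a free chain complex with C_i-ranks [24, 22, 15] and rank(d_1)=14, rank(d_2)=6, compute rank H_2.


rank H_k = rank(ker d_k) - rank(im d_{k+1}).
rank(ker d_2) = rank(C_2) - rank(d_2) = 15 - 6 = 9.
rank(im d_{2+1}) = 0.
rank H_2 = 9 - 0 = 9

9


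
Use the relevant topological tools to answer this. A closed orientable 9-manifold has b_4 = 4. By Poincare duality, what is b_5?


Poincare duality for closed orientable n-manifolds: b_k = b_{n-k}.
Here n = 9, so b_5 = b_4 = 4

4


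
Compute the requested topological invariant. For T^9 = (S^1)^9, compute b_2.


By the Kunneth formula, b_k(T^n) = C(n,k).
b_2(T^9) = C(9,2).
C(9,2) = 9!/(2!*7!) = 36

36


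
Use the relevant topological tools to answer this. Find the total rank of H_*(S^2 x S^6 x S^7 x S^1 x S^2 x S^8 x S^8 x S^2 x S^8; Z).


Total Betti number is multiplicative under products.
Each S^d (d>=1) has total Betti number 2.
There are 9 sphere factors.
Total = 2^9 = 512

512


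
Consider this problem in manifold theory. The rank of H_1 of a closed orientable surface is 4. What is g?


For a closed orientable surface: b_1 = 2g.
4 = 2g
g = 4 / 2 = 2

2


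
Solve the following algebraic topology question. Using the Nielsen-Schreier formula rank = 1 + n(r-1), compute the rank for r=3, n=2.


Nielsen-Schreier: an index-n subgroup of F_r is free of rank 1 + n(r-1).
Equivalently: chi(cover) = n*chi(base); chi(vee_r S^1) = 1 - 3 = -2.
chi(E) = 2*(-2) = -4; rank = 1 - chi(E) = 1 - (-4) = 5.
rank = 1 + 2*(3-1) = 1 + 4 = 5

5


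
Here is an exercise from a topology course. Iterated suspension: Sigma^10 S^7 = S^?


Each suspension raises dimension by 1: Sigma S^n = S^{n+1}.
Sigma^10 S^7 = S^{7+10} = S^17

17


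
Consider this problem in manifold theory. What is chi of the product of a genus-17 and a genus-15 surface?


chi(Sigma_17) = 2 - 2*17 = -32
chi(Sigma_15) = 2 - 2*15 = -28
chi(product) = (-32) * (-28) = 896

896


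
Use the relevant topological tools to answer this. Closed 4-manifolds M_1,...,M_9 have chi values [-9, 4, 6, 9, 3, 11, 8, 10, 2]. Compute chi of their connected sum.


For n-manifolds: chi(A#B) = chi(A) + chi(B) - chi(S^4).
chi(S^4) = 1 + (-1)^4 = 2.
chi(#) = (sum chi_i) - (9-1)*chi(S^4) = 44 - 8*2 = 28

28


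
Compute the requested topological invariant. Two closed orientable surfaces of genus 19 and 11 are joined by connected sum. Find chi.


chi(Sigma_19) = 2 - 2*19 = -36
chi(Sigma_11) = 2 - 2*11 = -20
For surfaces: chi(A#B) = chi(A) + chi(B) - 2.
chi = -36 + -20 - 2 = -58

-58


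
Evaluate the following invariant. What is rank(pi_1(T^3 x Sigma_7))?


pi_1(A x B) = pi_1(A) x pi_1(B); rank of abelianization = b_1.
b_1(T^3) = 3, b_1(Sigma_7) = 2*7 = 14.
b_1(product) = 3 + 14 = 17

17


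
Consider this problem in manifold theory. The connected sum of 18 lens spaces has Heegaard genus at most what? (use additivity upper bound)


Heegaard genus satisfies g(A#B) <= g(A) + g(B).
Each lens space has g = 1.
Upper bound: 18 * 1 = 18

18


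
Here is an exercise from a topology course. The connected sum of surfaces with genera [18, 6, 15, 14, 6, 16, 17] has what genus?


Genus is additive under connected sum of orientable surfaces.
g = 18 + 6 + 15 + 14 + 6 + 16 + 17 = 92

92


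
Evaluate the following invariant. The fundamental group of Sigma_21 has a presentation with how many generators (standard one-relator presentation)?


Standard presentation: pi_1(Sigma_g) = <a_1,b_1,...,a_g,b_g | [a_1,b_1]...[a_g,b_g] = 1>.
Number of generators = 2g = 2*21 = 42

42


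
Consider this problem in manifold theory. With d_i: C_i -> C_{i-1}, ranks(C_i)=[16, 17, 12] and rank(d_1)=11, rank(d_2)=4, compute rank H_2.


rank H_k = rank(ker d_k) - rank(im d_{k+1}).
rank(ker d_2) = rank(C_2) - rank(d_2) = 12 - 4 = 8.
rank(im d_{2+1}) = 0.
rank H_2 = 8 - 0 = 8

8


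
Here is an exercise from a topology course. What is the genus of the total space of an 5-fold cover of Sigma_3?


For an n-sheeted cover: chi(E) = n * chi(B).
chi(Sigma_3) = 2 - 2*3 = -4.
chi(E) = 5 * (-4) = -20.
genus(E) = (2 - chi(E))/2 = (2 - (-20))/2 = 22/2 = 11

11


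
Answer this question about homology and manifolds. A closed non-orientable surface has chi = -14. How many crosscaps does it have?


chi = 2 - k for closed non-orientable surfaces with k crosscaps.
-14 = 2 - k
k = 2 - (-14) = 16

16


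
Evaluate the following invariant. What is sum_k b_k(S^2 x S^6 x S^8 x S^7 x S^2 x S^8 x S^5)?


Total Betti number is multiplicative under products.
Each S^d (d>=1) has total Betti number 2.
There are 7 sphere factors.
Total = 2^7 = 128

128


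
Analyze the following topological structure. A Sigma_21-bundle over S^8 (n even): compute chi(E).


chi(S^8) = 2 (n even), chi(Sigma_21) = 2 - 2*21 = -40.
chi(E) = 2 * (-40) = -80

-80


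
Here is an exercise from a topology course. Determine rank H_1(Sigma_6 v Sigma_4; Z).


For a wedge: H_1(A v B) = H_1(A) + H_1(B).
b_1(Sigma_6) = 12, b_1(Sigma_4) = 8.
b_1 = 12 + 8 = 20

20


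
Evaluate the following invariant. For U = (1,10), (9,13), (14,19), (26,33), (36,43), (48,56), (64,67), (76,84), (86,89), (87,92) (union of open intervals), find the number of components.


Sort and merge overlapping open intervals.
Merged: (1,13), (14,19), (26,33), (36,43), (48,56), (64,67), (76,84), (86,92).
Number of components = 8

8


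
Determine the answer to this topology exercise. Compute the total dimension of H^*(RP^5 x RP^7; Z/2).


dim H^*(RP^n; Z/2) = n+1 (one Z/2 in each degree 0..n).
Total Betti number is multiplicative.
Total = (5+1) * (7+1) = 6 * 8 = 48

48


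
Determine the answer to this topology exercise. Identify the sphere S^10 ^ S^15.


S^m ^ S^n = S^{m+n}.
k = 10 + 15 = 25

25


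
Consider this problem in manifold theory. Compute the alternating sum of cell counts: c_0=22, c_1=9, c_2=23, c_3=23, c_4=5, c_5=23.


chi = sum_k (-1)^k c_k.
= (-1)^0*22 + (-1)^1*9 + (-1)^2*23 + (-1)^3*23 + (-1)^4*5 + (-1)^5*23
= (22) + (-9) + (23) + (-23) + (5) + (-23)
= -5

-5


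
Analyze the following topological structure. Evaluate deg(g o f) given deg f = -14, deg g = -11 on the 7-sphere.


Degree is multiplicative under composition: deg(g o f) = deg(g) * deg(f).
= -11 * -14 = 154

154


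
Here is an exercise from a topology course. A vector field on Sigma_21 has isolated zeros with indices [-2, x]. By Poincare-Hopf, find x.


Poincare-Hopf: sum of indices = chi(M).
chi(Sigma_21) = 2 - 2*21 = -40.
Sum of known indices = -2.
x = chi - (sum known) = -40 - (-2) = -38

-38


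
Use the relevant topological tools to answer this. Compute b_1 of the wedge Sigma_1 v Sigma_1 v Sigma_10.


For a wedge X v Y: reduced H_k(X v Y) = H_k(X) + H_k(Y).
Each Sigma_g contributes b_1 = 2g.
b_1 = 2 + 2 + 20 = 24

24


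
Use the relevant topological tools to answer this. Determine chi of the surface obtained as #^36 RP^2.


For a non-orientable closed surface with k crosscaps: chi = 2 - k.
Here k = 36.
chi = 2 - 36 = -34

-34


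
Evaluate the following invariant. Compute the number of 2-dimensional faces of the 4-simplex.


Delta^4 has 4+1 vertices. A 2-face is a choice of 2+1 vertices.
f_2 = C(4+1, 2+1) = C(5,3) = 10

10


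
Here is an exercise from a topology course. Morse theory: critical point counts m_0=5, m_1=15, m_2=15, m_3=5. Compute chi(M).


Morse theory: chi(M) = sum_k (-1)^k m_k where m_k = #(index-k critical points).
= (5) + (-15) + (15) + (-5) = 0

0


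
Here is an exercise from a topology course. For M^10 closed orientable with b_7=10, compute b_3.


Poincare duality for closed orientable n-manifolds: b_k = b_{n-k}.
Here n = 10, so b_3 = b_7 = 10

10


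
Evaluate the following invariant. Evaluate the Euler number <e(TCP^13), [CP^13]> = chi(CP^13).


For any closed oriented manifold, <e(TM),[M]> = chi(M).
chi(CP^13) = 13+1 = 14

14


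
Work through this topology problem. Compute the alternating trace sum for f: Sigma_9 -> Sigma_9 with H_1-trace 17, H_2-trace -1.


L(f) = tr(f_0*) - tr(f_1*) + tr(f_2*).
= 1 - (17) + (-1)
= -17

-17


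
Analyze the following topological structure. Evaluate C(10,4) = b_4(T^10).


By the Kunneth formula, b_k(T^n) = C(n,k).
b_4(T^10) = C(10,4).
C(10,4) = 10!/(4!*6!) = 210

210


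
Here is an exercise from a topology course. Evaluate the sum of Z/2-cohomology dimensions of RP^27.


H^k(RP^27; Z/2) = Z/2 for each 0 <= k <= 27.
Total dimension = 27 + 1 = 28

28


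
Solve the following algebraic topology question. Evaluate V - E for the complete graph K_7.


K_7: V = 7, E = C(7,2) = 21.
chi = V - E = 7 - 21 = -14

-14


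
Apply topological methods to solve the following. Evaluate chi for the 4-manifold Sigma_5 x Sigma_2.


chi(Sigma_5) = 2 - 2*5 = -8
chi(Sigma_2) = 2 - 2*2 = -2
chi(product) = (-8) * (-2) = 16

16


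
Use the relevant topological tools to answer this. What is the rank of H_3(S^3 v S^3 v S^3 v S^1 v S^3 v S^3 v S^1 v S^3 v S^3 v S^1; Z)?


For a wedge of spheres, H_k (k>0) is free on one generator per sphere of dimension k.
Spheres of dimension 3: count = 7.
b_3 = 7

7


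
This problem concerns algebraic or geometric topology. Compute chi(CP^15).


CP^15 has one cell in each even dimension 0, 2, ..., 2*15 (15+1 cells total).
All cells are even-dimensional, so chi = number of cells.
chi = 15 + 1 = 16

16


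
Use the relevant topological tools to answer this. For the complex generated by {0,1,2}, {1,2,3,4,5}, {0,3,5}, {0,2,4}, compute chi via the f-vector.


Enumerate all faces; f-vector: f_0=6, f_1=15, f_2=13, f_3=5, f_4=1.
chi = sum (-1)^k f_k = 0

0


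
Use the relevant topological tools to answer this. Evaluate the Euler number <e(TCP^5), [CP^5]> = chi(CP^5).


For any closed oriented manifold, <e(TM),[M]> = chi(M).
chi(CP^5) = 5+1 = 6

6


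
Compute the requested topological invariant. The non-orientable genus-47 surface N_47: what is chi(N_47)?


For a non-orientable closed surface with k crosscaps: chi = 2 - k.
Here k = 47.
chi = 2 - 47 = -45

-45


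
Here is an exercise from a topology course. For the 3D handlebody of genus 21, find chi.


A genus-g handlebody deformation retracts to a wedge of g circles.
chi(vee_g S^1) = 1 - g.
chi(H_21) = 1 - 21 = -20

-20


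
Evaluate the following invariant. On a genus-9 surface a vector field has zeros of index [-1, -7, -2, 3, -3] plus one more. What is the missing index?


Poincare-Hopf: sum of indices = chi(M).
chi(Sigma_9) = 2 - 2*9 = -16.
Sum of known indices = -10.
x = chi - (sum known) = -16 - (-10) = -6

-6


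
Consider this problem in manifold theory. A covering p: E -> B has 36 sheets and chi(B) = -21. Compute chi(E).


For a finite covering: chi(E) = (number of sheets) * chi(B).
chi(E) = 36 * (-21) = -756

-756


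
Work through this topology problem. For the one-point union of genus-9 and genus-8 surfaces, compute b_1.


For a wedge: H_1(A v B) = H_1(A) + H_1(B).
b_1(Sigma_9) = 18, b_1(Sigma_8) = 16.
b_1 = 18 + 16 = 34

34


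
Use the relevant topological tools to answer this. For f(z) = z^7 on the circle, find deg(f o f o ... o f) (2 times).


deg(f) = 7. Degree is multiplicative: deg(f^2) = (deg f)^2.
deg(f^2) = (7)^2 = 49

49


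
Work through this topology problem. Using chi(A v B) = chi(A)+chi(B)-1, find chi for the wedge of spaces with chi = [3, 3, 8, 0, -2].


chi(A v B) = chi(A) + chi(B) - 1 (one point identified).
For 5 spaces: chi = (sum chi_i) - (5 - 1).
sum = 12; chi = 12 - 4 = 8

8


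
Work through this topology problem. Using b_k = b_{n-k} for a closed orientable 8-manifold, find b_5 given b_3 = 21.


Poincare duality for closed orientable n-manifolds: b_k = b_{n-k}.
Here n = 8, so b_5 = b_3 = 21

21


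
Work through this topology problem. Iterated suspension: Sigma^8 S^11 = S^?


Each suspension raises dimension by 1: Sigma S^n = S^{n+1}.
Sigma^8 S^11 = S^{11+8} = S^19

19


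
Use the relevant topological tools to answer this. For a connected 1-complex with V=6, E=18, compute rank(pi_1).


For a connected graph: rank(pi_1) = b_1 = E - V + 1 = 1 - chi.
chi = V - E = 6 - 18 = -12.
rank = 1 - (-12) = 18 - 6 + 1 = 13

13


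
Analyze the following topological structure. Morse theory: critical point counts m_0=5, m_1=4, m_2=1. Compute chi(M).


Morse theory: chi(M) = sum_k (-1)^k m_k where m_k = #(index-k critical points).
= (5) + (-4) + (1) = 2

2


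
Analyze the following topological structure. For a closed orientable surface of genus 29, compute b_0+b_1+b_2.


For Sigma_29: b_0 = 1, b_1 = 2g = 58, b_2 = 1.
Total = 1 + 58 + 1 = 60

60


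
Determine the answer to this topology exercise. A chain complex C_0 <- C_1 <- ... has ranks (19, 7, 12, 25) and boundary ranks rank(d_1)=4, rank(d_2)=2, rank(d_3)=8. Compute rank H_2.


rank H_k = rank(ker d_k) - rank(im d_{k+1}).
rank(ker d_2) = rank(C_2) - rank(d_2) = 12 - 2 = 10.
rank(im d_{2+1}) = 8.
rank H_2 = 10 - 8 = 2

2


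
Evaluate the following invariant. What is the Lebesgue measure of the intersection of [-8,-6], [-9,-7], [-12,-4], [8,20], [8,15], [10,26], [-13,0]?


Intersection = [max(a_i), min(b_i)] = [10, -7].
Since 10 > -7, the intersection is empty.
Length = 0

0


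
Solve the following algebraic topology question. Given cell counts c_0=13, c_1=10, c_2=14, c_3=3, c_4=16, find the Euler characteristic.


chi = sum_k (-1)^k c_k.
= (-1)^0*13 + (-1)^1*10 + (-1)^2*14 + (-1)^3*3 + (-1)^4*16
= (13) + (-10) + (14) + (-3) + (16)
= 30

30


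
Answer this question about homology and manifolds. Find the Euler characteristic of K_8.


K_8: V = 8, E = C(8,2) = 28.
chi = V - E = 8 - 28 = -20

-20


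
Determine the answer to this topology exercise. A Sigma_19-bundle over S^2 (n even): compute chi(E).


chi(S^2) = 2 (n even), chi(Sigma_19) = 2 - 2*19 = -36.
chi(E) = 2 * (-36) = -72

-72


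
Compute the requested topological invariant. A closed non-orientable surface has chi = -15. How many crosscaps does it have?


chi = 2 - k for closed non-orientable surfaces with k crosscaps.
-15 = 2 - k
k = 2 - (-15) = 17

17


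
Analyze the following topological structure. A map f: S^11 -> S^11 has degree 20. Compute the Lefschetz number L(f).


On S^11: L(f) = tr(f_0*) + (-1)^11 tr(f_11*) = 1 + (-1)^11 * deg(f).
L(f) = 1 + (-1)^11 * 20 = 1 + -20 = -19

-19


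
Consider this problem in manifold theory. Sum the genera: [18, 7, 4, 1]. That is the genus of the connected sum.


Genus is additive under connected sum of orientable surfaces.
g = 18 + 7 + 4 + 1 = 30

30


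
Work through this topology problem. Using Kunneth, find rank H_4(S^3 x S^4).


Each S^d has Poincare polynomial 1 + t^d.
The product S^3 x S^4 has Poincare polynomial prod(1+t^d_i).
Expanding: b_0=1, b_3=1, b_4=1, b_7=1.
b_4 = 1

1


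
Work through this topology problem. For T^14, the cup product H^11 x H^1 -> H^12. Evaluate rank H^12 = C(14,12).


Cup product: H^p x H^q -> H^{p+q}; here p+q = 11+1 = 12.
rank H^k(T^n) = C(n,k).
C(14,12) = 91

91


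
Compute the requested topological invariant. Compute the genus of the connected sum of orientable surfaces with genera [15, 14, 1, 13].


Genus is additive under connected sum of orientable surfaces.
g = 15 + 14 + 1 + 13 = 43

43


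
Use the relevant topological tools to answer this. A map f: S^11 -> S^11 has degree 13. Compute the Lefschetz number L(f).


On S^11: L(f) = tr(f_0*) + (-1)^11 tr(f_11*) = 1 + (-1)^11 * deg(f).
L(f) = 1 + (-1)^11 * 13 = 1 + -13 = -12

-12


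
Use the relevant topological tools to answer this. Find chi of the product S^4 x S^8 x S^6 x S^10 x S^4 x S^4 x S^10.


chi is multiplicative: chi(X x Y) = chi(X) chi(Y).
Each even-dim sphere has chi = 2. There are 7 factors.
chi = 2^7 = 128

128


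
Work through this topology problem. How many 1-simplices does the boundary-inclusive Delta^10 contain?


Delta^10 has 10+1 vertices. A 1-face is a choice of 1+1 vertices.
f_1 = C(10+1, 1+1) = C(11,2) = 55

55


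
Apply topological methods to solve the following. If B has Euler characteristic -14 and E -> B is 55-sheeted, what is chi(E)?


For a finite covering: chi(E) = (number of sheets) * chi(B).
chi(E) = 55 * (-14) = -770

-770


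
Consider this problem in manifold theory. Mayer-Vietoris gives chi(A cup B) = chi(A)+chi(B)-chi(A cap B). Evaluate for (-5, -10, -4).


chi(A cup B) = chi(A) + chi(B) - chi(A cap B)
= -5 + (-10) - (-4)
= -11

-11


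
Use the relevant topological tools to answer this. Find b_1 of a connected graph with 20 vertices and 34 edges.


For a connected graph: rank(pi_1) = b_1 = E - V + 1 = 1 - chi.
chi = V - E = 20 - 34 = -14.
rank = 1 - (-14) = 34 - 20 + 1 = 15

15


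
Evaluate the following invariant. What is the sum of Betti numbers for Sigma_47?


For Sigma_47: b_0 = 1, b_1 = 2g = 94, b_2 = 1.
Total = 1 + 94 + 1 = 96

96


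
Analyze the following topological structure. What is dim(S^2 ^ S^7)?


S^m ^ S^n = S^{m+n}.
k = 2 + 7 = 9

9


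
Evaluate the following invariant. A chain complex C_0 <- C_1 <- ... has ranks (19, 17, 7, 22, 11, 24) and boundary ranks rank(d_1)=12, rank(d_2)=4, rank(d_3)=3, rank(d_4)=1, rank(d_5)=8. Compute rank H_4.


rank H_k = rank(ker d_k) - rank(im d_{k+1}).
rank(ker d_4) = rank(C_4) - rank(d_4) = 11 - 1 = 10.
rank(im d_{4+1}) = 8.
rank H_4 = 10 - 8 = 2

2


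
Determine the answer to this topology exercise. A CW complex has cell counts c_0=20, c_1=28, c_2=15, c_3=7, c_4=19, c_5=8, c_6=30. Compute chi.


chi = sum_k (-1)^k c_k.
= (-1)^0*20 + (-1)^1*28 + (-1)^2*15 + (-1)^3*7 + (-1)^4*19 + (-1)^5*8 + (-1)^6*30
= (20) + (-28) + (15) + (-7) + (19) + (-8) + (30)
= 41

41


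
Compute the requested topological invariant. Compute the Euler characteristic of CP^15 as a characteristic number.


For any closed oriented manifold, <e(TM),[M]> = chi(M).
chi(CP^15) = 15+1 = 16

16


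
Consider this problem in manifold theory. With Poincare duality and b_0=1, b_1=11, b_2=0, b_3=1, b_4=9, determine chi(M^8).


By Poincare duality b_k = b_{8-k}, so full Betti numbers: b_0=1, b_1=11, b_2=0, b_3=1, b_4=9, b_5=1, b_6=0, b_7=11, b_8=1.
chi = sum (-1)^k b_k = -13

-13


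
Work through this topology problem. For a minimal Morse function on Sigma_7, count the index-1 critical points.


A perfect Morse function has m_k = b_k.
For Sigma_7: b_0=1, b_1=2g=14, b_2=1.
Saddles m_1 = 2g = 14

14


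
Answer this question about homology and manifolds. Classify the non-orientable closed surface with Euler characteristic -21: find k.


chi = 2 - k for closed non-orientable surfaces with k crosscaps.
-21 = 2 - k
k = 2 - (-21) = 23

23


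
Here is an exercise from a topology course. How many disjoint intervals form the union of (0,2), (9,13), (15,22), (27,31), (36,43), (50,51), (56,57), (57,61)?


Sort and merge overlapping open intervals.
Merged: (0,2), (9,13), (15,22), (27,31), (36,43), (50,51), (56,57), (57,61).
Number of components = 8

8


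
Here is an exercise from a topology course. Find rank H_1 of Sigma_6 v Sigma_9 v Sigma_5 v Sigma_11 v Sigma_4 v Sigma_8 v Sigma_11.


For a wedge X v Y: reduced H_k(X v Y) = H_k(X) + H_k(Y).
Each Sigma_g contributes b_1 = 2g.
b_1 = 12 + 18 + 10 + 22 + 8 + 16 + 22 = 108

108


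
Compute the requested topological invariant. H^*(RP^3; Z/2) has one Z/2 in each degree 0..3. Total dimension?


H^k(RP^3; Z/2) = Z/2 for each 0 <= k <= 3.
Total dimension = 3 + 1 = 4

4


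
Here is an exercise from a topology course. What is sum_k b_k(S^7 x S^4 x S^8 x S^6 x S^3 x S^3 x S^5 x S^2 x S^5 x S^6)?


Total Betti number is multiplicative under products.
Each S^d (d>=1) has total Betti number 2.
There are 10 sphere factors.
Total = 2^10 = 1024

1024


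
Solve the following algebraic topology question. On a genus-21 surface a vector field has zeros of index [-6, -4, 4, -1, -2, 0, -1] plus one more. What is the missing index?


Poincare-Hopf: sum of indices = chi(M).
chi(Sigma_21) = 2 - 2*21 = -40.
Sum of known indices = -10.
x = chi - (sum known) = -40 - (-10) = -30

-30


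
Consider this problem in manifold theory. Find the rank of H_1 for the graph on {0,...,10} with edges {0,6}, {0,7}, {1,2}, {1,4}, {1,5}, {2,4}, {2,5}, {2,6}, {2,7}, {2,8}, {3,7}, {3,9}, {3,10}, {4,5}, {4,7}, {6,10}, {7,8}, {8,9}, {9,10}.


b_1 = E - V + (number of components).
E = 19, V = 11, components = 1.
b_1 = 19 - 11 + 1 = 9

9


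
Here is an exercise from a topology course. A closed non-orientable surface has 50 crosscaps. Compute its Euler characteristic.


For a non-orientable closed surface with k crosscaps: chi = 2 - k.
Here k = 50.
chi = 2 - 50 = -48

-48


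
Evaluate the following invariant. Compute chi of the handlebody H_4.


A genus-g handlebody deformation retracts to a wedge of g circles.
chi(vee_g S^1) = 1 - g.
chi(H_4) = 1 - 4 = -3

-3


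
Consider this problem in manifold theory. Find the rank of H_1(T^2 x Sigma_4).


pi_1(A x B) = pi_1(A) x pi_1(B); rank of abelianization = b_1.
b_1(T^2) = 2, b_1(Sigma_4) = 2*4 = 8.
b_1(product) = 2 + 8 = 10

10


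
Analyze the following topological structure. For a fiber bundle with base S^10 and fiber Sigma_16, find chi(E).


chi(S^10) = 2 (n even), chi(Sigma_16) = 2 - 2*16 = -30.
chi(E) = 2 * (-30) = -60

-60


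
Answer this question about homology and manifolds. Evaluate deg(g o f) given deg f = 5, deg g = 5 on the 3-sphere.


Degree is multiplicative under composition: deg(g o f) = deg(g) * deg(f).
= 5 * 5 = 25

25


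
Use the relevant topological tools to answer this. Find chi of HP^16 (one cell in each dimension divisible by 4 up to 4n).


HP^16 has one cell in each dimension 0, 4, ..., 4*16 (16+1 cells, all even-dim).
chi = 16 + 1 = 17

17


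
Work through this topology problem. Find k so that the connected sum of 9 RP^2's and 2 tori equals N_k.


Since a >= 1, the sum is non-orientable; each T^2 can be replaced by RP^2 # RP^2 (since T^2#RP^2 = 3RP^2).
Total crosscaps k = 9 + 2*2 = 13.
Check via chi: chi = 9*1 + 2*0 - (9+2-1)*2 = -11 = 2 - k = -11. Consistent.

13


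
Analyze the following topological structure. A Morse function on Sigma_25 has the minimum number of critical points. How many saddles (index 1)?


A perfect Morse function has m_k = b_k.
For Sigma_25: b_0=1, b_1=2g=50, b_2=1.
Saddles m_1 = 2g = 50

50


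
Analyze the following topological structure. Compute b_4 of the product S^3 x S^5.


Each S^d has Poincare polynomial 1 + t^d.
The product S^3 x S^5 has Poincare polynomial prod(1+t^d_i).
Expanding: b_0=1, b_3=1, b_5=1, b_8=1.
b_4 = 0

0


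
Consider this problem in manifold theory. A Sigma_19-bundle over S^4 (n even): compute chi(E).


chi(S^4) = 2 (n even), chi(Sigma_19) = 2 - 2*19 = -36.
chi(E) = 2 * (-36) = -72

-72


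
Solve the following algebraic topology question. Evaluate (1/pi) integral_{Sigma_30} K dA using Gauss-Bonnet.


Gauss-Bonnet: integral K dA = 2*pi*chi(M).
chi(Sigma_30) = 2 - 2*30 = -58.
(integral K dA)/pi = 2*chi = 2*(-58) = -116

-116


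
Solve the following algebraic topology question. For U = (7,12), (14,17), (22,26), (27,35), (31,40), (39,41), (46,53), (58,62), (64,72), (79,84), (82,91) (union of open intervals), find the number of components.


Sort and merge overlapping open intervals.
Merged: (7,12), (14,17), (22,26), (27,41), (46,53), (58,62), (64,72), (79,91).
Number of components = 8

8


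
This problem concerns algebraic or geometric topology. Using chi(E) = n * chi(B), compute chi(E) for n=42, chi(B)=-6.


For a finite covering: chi(E) = (number of sheets) * chi(B).
chi(E) = 42 * (-6) = -252

-252


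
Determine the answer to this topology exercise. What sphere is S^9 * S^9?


Join of spheres: S^m * S^n = S^{m+n+1}.
dim = 9 + 9 + 1 = 19

19


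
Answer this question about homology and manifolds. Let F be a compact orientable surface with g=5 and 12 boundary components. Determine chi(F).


For a compact orientable surface with genus g and b boundary components: chi = 2 - 2g - b.
chi = 2 - 2*5 - 12 = 2 - 10 - 12 = -20

-20


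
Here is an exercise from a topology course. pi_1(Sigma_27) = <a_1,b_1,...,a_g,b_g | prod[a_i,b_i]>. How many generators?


Standard presentation: pi_1(Sigma_g) = <a_1,b_1,...,a_g,b_g | [a_1,b_1]...[a_g,b_g] = 1>.
Number of generators = 2g = 2*27 = 54

54


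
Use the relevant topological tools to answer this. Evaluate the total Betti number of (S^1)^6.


b_k(T^6) = C(6,k), so the sum over k is sum_k C(6,k) = 2^6.
Total = 2^6 = 64

64


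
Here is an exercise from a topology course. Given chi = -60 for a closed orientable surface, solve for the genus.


chi = 2 - 2g for closed orientable surfaces.
-60 = 2 - 2g
2g = 2 - (-60) = 62
g = 31

31


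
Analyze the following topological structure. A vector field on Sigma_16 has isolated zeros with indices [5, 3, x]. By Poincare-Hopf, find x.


Poincare-Hopf: sum of indices = chi(M).
chi(Sigma_16) = 2 - 2*16 = -30.
Sum of known indices = 8.
x = chi - (sum known) = -30 - (8) = -38

-38


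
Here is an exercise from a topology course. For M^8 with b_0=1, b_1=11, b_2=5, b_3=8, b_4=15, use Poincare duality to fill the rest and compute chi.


By Poincare duality b_k = b_{8-k}, so full Betti numbers: b_0=1, b_1=11, b_2=5, b_3=8, b_4=15, b_5=8, b_6=5, b_7=11, b_8=1.
chi = sum (-1)^k b_k = -11

-11


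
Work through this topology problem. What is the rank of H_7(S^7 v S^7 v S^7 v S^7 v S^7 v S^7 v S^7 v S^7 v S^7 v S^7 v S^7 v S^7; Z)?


For a wedge of spheres, H_k (k>0) is free on one generator per sphere of dimension k.
Spheres of dimension 7: count = 12.
b_7 = 12

12


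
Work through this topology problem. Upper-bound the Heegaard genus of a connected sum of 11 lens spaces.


Heegaard genus satisfies g(A#B) <= g(A) + g(B).
Each lens space has g = 1.
Upper bound: 11 * 1 = 11

11


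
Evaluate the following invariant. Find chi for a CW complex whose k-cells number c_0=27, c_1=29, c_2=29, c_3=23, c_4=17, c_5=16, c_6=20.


chi = sum_k (-1)^k c_k.
= (-1)^0*27 + (-1)^1*29 + (-1)^2*29 + (-1)^3*23 + (-1)^4*17 + (-1)^5*16 + (-1)^6*20
= (27) + (-29) + (29) + (-23) + (17) + (-16) + (20)
= 25

25


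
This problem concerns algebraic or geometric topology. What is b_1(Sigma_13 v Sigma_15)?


For a wedge: H_1(A v B) = H_1(A) + H_1(B).
b_1(Sigma_13) = 26, b_1(Sigma_15) = 30.
b_1 = 26 + 30 = 56

56


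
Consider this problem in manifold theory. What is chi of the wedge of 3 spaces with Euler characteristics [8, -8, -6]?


chi(A v B) = chi(A) + chi(B) - 1 (one point identified).
For 3 spaces: chi = (sum chi_i) - (3 - 1).
sum = -6; chi = -6 - 2 = -8

-8


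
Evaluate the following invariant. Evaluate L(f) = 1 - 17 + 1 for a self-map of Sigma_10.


L(f) = tr(f_0*) - tr(f_1*) + tr(f_2*).
= 1 - (17) + (1)
= -15

-15


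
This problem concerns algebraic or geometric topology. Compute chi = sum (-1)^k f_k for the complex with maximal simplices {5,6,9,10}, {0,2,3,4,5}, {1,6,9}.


Enumerate all faces; f-vector: f_0=9, f_1=18, f_2=15, f_3=6, f_4=1.
chi = sum (-1)^k f_k = 1

1


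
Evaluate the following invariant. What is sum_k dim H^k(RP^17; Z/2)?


H^k(RP^17; Z/2) = Z/2 for each 0 <= k <= 17.
Total dimension = 17 + 1 = 18

18


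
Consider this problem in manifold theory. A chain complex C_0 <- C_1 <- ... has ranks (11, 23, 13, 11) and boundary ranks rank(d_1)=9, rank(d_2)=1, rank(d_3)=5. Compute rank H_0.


rank H_k = rank(ker d_k) - rank(im d_{k+1}).
rank(ker d_0) = rank(C_0) - rank(d_0) = 11 - 0 = 11.
rank(im d_{0+1}) = 9.
rank H_0 = 11 - 9 = 2

2


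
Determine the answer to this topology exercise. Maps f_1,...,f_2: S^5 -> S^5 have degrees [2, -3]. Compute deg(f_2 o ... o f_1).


Degree is multiplicative: deg(composition) = product of degrees.
= (2) * (-3) = -6

-6
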